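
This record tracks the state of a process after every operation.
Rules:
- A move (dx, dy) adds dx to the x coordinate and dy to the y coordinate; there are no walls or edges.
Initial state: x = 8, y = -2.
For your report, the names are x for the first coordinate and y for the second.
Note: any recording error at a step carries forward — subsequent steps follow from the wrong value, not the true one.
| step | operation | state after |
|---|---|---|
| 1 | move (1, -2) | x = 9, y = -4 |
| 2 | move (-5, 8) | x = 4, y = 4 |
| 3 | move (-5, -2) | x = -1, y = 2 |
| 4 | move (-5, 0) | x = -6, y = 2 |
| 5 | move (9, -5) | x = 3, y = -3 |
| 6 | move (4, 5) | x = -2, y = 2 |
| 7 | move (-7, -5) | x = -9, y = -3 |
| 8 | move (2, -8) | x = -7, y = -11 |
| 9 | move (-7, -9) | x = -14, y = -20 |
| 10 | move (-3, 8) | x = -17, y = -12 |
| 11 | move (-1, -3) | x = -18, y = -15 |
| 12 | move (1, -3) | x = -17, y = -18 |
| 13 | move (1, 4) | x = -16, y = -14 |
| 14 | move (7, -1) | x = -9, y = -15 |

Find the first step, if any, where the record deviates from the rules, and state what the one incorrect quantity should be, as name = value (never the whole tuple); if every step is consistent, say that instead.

Recomputing the run from the initial state:
step 1: x = 9, y = -4
step 2: x = 4, y = 4
step 3: x = -1, y = 2
step 4: x = -6, y = 2
step 5: x = 3, y = -3
step 6: x = 7, y = 2
step 7: x = 0, y = -3
step 8: x = 2, y = -11
step 9: x = -5, y = -20
step 10: x = -8, y = -12
step 11: x = -9, y = -15
step 12: x = -8, y = -18
step 13: x = -7, y = -14
step 14: x = 0, y = -15
The first disagreement with the record is at step 6, where the value should be x = 7.

step 6, x = 7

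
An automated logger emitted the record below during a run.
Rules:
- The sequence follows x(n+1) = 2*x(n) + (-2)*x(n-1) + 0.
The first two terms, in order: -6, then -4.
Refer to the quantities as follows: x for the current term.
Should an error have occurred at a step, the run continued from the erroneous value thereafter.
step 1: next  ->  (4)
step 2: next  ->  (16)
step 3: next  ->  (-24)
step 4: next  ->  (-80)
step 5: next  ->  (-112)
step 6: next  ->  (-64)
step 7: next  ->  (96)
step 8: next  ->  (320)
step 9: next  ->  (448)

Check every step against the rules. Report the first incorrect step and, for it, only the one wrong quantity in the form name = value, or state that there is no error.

step 3, x = 24

Recomputing the run from the initial state:
step 1: x = 4
step 2: x = 16
step 3: x = 24
step 4: x = 16
step 5: x = -16
step 6: x = -64
step 7: x = -96
step 8: x = -64
step 9: x = 64
The first disagreement with the record is at step 3, where the value should be x = 24.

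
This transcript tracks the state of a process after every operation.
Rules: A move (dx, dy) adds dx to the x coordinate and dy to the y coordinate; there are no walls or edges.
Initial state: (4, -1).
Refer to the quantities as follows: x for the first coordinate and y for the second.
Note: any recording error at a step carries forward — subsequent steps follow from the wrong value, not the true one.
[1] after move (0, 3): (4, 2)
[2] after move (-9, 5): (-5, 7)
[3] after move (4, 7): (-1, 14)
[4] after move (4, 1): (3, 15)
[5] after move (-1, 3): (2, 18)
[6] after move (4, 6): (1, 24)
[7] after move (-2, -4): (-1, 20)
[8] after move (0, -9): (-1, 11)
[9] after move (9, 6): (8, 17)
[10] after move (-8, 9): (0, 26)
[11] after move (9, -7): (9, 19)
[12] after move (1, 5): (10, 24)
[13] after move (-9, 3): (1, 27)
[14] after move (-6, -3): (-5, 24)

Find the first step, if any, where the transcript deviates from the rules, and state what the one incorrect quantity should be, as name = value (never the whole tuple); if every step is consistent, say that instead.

step 6, x = 6

Recomputing the run from the initial state:
step 1: x = 4, y = 2
step 2: x = -5, y = 7
step 3: x = -1, y = 14
step 4: x = 3, y = 15
step 5: x = 2, y = 18
step 6: x = 6, y = 24
step 7: x = 4, y = 20
step 8: x = 4, y = 11
step 9: x = 13, y = 17
step 10: x = 5, y = 26
step 11: x = 14, y = 19
step 12: x = 15, y = 24
step 13: x = 6, y = 27
step 14: x = 0, y = 24
The first disagreement with the transcript is at step 6, where the value should be x = 6.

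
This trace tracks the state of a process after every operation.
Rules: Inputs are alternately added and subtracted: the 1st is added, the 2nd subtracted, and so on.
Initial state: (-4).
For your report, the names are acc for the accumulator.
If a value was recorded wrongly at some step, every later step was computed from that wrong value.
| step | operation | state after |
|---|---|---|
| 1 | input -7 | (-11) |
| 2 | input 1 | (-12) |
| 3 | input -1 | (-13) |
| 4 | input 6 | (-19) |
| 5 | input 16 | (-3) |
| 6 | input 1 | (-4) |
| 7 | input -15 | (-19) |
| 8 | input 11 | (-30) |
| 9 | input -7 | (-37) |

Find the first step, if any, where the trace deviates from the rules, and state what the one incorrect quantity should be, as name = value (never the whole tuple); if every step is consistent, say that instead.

Step 1: acc = -4 + -7 = -11 — consistent with the trace.
Step 2: acc = -11 - 1 = -12 — agrees with the trace.
Step 3: acc = -12 + -1 = -13 — verified.
Step 4: acc = -13 - 6 = -19 — no discrepancy.
Step 5: acc = -19 + 16 = -3 — same as recorded.
Step 6: acc = -3 - 1 = -4 — no discrepancy.
Step 7: acc = -4 + -15 = -19 — verified.
Step 8: acc = -19 - 11 = -30 — consistent with the trace.
Step 9: acc = -30 + -7 = -37 — checks out.
The recomputation confirms every line.

no error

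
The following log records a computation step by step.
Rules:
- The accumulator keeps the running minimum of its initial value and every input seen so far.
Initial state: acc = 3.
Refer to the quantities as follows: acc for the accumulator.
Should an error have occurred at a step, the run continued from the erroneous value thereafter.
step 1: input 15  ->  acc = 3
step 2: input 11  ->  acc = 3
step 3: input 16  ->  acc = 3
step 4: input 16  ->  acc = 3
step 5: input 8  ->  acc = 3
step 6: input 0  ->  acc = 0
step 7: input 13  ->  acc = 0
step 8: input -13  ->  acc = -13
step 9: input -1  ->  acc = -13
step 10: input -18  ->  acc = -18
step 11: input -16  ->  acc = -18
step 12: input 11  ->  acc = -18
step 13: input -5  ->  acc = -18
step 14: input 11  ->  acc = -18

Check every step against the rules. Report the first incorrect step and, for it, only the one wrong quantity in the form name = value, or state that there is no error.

1. acc = min(3, 15) = 3 (same as recorded)
2. acc = min(3, 11) = 3 (agrees with the log)
3. acc = min(3, 16) = 3 (agrees with the log)
4. acc = min(3, 16) = 3 (consistent with the log)
5. acc = min(3, 8) = 3 (agrees with the log)
6. acc = min(3, 0) = 0 (exactly as logged)
7. acc = min(0, 13) = 0 (in agreement)
8. acc = min(0, -13) = -13 (confirmed correct)
9. acc = min(-13, -1) = -13 (no discrepancy)
10. acc = min(-13, -18) = -18 (consistent with the log)
11. acc = min(-18, -16) = -18 (exactly as logged)
12. acc = min(-18, 11) = -18 (exactly as logged)
13. acc = min(-18, -5) = -18 (matches)
14. acc = min(-18, 11) = -18 (agrees with the log)
All steps check out; nothing to correct.

no error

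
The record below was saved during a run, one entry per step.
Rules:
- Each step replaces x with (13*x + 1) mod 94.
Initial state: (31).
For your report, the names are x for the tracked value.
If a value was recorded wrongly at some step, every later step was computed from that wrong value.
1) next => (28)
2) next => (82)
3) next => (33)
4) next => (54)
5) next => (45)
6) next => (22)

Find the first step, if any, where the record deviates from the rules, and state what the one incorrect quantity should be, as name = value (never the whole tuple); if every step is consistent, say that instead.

step 2, x = 83

Recomputing the run from the initial state:
step 1: x = 28
step 2: x = 83
step 3: x = 46
step 4: x = 35
step 5: x = 80
step 6: x = 7
The first disagreement with the record is at step 2, where the value should be x = 83.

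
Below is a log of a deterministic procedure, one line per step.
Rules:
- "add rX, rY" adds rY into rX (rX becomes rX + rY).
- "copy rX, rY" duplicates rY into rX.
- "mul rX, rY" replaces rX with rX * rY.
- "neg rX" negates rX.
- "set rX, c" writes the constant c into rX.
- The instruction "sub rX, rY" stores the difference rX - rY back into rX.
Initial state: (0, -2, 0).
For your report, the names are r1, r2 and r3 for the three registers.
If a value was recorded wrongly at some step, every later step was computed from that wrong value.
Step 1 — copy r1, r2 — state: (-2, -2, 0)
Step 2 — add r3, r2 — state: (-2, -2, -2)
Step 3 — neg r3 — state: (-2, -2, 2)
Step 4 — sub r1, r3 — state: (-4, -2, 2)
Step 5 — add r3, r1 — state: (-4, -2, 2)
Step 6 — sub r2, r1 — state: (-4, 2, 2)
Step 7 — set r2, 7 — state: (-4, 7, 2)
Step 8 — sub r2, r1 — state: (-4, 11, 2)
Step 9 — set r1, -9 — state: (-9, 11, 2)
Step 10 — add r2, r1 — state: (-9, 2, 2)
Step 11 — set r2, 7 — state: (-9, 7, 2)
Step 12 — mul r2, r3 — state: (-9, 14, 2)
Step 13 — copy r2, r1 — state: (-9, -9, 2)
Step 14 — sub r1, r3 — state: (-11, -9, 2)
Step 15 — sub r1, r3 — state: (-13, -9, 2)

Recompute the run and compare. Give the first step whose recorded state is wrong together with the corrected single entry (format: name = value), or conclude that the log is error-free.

Step 1: r1 = -2 — matches.
Step 2: r3 = 0 + -2 = -2 — exactly as logged.
Step 3: r3 = -(-2) = 2 — confirmed correct.
Step 4: r1 = -2 - 2 = -4 — checks out.
Step 5: r3 = 2 + -4 = -2 — the entry is off here.
First deviation found at step 5; the corrected entry is r3 = -2.

step 5, r3 = -2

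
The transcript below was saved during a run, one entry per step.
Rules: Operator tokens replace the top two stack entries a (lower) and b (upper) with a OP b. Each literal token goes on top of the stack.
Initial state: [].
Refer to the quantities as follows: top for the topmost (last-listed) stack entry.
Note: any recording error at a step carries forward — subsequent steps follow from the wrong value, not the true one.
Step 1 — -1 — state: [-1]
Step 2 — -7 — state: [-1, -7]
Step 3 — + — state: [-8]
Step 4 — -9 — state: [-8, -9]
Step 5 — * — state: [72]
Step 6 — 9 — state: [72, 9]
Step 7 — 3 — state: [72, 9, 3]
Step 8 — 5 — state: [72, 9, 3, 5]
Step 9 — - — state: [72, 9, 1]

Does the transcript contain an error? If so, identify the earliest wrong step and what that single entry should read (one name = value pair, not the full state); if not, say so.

step 1: push -1: top = -1 -> matches
step 2: push -7: top = -7 -> verified
step 3: -1 + -7 = -8 -> in agreement
step 4: push -9: top = -9 -> agrees with the transcript
step 5: -8 * -9 = 72 -> checks out
step 6: push 9: top = 9 -> agrees with the transcript
step 7: push 3: top = 3 -> verified
step 8: push 5: top = 5 -> no discrepancy
step 9: 3 - 5 = -2 -> the transcript has a different value
So the first discrepancy is step 9, where the right value is top = -2.

step 9, top = -2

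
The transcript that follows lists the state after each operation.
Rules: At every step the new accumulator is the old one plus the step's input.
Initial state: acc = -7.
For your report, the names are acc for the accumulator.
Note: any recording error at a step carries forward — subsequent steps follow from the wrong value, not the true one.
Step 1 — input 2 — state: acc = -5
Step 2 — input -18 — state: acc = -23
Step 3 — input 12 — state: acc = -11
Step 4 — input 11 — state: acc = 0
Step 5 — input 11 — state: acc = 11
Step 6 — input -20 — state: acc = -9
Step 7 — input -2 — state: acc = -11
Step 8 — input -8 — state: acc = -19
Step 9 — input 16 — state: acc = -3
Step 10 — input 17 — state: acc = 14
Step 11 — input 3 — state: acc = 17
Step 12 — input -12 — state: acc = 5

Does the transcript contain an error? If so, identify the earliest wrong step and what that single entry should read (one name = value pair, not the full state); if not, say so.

no error

Recomputing the run from the initial state:
step 1: acc = -5
step 2: acc = -23
step 3: acc = -11
step 4: acc = 0
step 5: acc = 11
step 6: acc = -9
step 7: acc = -11
step 8: acc = -19
step 9: acc = -3
step 10: acc = 14
step 11: acc = 17
step 12: acc = 5
This matches the transcript at every step.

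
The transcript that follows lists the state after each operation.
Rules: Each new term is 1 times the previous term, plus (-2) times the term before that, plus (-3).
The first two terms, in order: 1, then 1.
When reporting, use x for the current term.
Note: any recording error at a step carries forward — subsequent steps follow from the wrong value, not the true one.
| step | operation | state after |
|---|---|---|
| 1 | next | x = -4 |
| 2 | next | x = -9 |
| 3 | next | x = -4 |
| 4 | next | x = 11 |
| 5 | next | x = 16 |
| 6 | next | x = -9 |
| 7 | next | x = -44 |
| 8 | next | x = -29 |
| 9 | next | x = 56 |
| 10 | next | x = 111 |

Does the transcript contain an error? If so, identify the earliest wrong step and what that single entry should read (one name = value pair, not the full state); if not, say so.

no error

step 1: x = 1*(1) + (-2)*(1) + (-3) = -4 -> exactly as logged
step 2: x = 1*(-4) + (-2)*(1) + (-3) = -9 -> exactly as logged
step 3: x = 1*(-9) + (-2)*(-4) + (-3) = -4 -> exactly as logged
step 4: x = 1*(-4) + (-2)*(-9) + (-3) = 11 -> exactly as logged
step 5: x = 1*(11) + (-2)*(-4) + (-3) = 16 -> exactly as logged
step 6: x = 1*(16) + (-2)*(11) + (-3) = -9 -> no discrepancy
step 7: x = 1*(-9) + (-2)*(16) + (-3) = -44 -> confirmed correct
step 8: x = 1*(-44) + (-2)*(-9) + (-3) = -29 -> matches
step 9: x = 1*(-29) + (-2)*(-44) + (-3) = 56 -> consistent with the transcript
step 10: x = 1*(56) + (-2)*(-29) + (-3) = 111 -> no discrepancy
Every step is consistent.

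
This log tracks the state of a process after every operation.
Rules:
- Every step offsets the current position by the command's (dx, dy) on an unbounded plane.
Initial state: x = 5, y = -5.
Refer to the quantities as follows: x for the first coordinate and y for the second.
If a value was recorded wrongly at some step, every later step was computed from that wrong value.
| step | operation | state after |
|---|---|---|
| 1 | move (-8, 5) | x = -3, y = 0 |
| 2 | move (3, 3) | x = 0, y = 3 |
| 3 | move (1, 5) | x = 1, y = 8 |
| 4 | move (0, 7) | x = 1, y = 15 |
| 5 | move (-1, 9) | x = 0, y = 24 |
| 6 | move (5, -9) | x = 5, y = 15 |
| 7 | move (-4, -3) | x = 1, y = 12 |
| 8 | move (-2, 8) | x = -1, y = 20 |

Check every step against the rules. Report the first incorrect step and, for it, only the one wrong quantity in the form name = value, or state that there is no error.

1. x = 5 + (-8) = -3, y = -5 + (5) = 0 (consistent with the log)
2. x = -3 + (3) = 0, y = 0 + (3) = 3 (confirmed correct)
3. x = 0 + (1) = 1, y = 3 + (5) = 8 (checks out)
4. x = 1 + (0) = 1, y = 8 + (7) = 15 (checks out)
5. x = 1 + (-1) = 0, y = 15 + (9) = 24 (in agreement)
6. x = 0 + (5) = 5, y = 24 + (-9) = 15 (confirmed correct)
7. x = 5 + (-4) = 1, y = 15 + (-3) = 12 (matches)
8. x = 1 + (-2) = -1, y = 12 + (8) = 20 (matches)
The recomputation confirms every line.

no error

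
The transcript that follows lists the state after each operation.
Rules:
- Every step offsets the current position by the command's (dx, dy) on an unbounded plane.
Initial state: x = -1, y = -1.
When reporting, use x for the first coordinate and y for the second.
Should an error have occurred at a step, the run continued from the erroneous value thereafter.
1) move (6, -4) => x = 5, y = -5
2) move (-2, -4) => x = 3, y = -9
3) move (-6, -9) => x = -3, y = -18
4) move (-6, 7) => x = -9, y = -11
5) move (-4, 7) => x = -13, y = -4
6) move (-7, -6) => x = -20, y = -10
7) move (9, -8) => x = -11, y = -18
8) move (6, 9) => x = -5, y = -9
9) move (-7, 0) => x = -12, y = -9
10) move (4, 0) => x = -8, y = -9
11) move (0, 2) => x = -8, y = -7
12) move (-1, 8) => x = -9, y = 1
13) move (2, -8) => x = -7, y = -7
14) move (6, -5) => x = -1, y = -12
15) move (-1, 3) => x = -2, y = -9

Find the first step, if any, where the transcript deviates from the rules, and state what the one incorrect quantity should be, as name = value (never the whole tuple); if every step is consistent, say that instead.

Recomputing the run from the initial state:
step 1: x = 5, y = -5
step 2: x = 3, y = -9
step 3: x = -3, y = -18
step 4: x = -9, y = -11
step 5: x = -13, y = -4
step 6: x = -20, y = -10
step 7: x = -11, y = -18
step 8: x = -5, y = -9
step 9: x = -12, y = -9
step 10: x = -8, y = -9
step 11: x = -8, y = -7
step 12: x = -9, y = 1
step 13: x = -7, y = -7
step 14: x = -1, y = -12
step 15: x = -2, y = -9
This matches the transcript at every step.

no error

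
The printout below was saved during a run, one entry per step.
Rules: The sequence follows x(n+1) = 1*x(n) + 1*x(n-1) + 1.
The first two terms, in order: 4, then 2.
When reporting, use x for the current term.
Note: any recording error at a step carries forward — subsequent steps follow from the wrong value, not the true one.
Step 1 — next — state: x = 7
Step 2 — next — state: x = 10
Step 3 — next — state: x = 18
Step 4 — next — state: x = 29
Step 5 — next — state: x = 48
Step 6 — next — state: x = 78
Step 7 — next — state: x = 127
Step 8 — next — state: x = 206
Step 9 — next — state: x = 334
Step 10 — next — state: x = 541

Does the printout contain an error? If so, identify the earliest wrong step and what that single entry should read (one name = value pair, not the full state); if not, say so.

1. x = 1*(2) + (1)*(4) + (1) = 7 (in agreement)
2. x = 1*(7) + (1)*(2) + (1) = 10 (checks out)
3. x = 1*(10) + (1)*(7) + (1) = 18 (verified)
4. x = 1*(18) + (1)*(10) + (1) = 29 (agrees with the printout)
5. x = 1*(29) + (1)*(18) + (1) = 48 (checks out)
6. x = 1*(48) + (1)*(29) + (1) = 78 (in agreement)
7. x = 1*(78) + (1)*(48) + (1) = 127 (checks out)
8. x = 1*(127) + (1)*(78) + (1) = 206 (exactly as logged)
9. x = 1*(206) + (1)*(127) + (1) = 334 (verified)
10. x = 1*(334) + (1)*(206) + (1) = 541 (agrees with the printout)
All entries verified; no error found.

no error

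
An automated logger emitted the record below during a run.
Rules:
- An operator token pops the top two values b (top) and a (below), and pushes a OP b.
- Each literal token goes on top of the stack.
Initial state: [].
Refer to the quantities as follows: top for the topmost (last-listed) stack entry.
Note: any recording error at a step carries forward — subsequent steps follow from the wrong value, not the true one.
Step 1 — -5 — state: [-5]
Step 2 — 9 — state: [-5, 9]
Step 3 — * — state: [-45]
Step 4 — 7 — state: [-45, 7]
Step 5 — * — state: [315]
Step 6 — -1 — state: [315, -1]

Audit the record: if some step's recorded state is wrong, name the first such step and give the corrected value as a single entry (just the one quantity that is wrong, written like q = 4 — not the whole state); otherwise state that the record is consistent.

1. push -5: top = -5 (consistent with the record)
2. push 9: top = 9 (same as recorded)
3. -5 * 9 = -45 (matches)
4. push 7: top = 7 (checks out)
5. -45 * 7 = -315 (the entry is off here)
The earliest wrong entry is at step 5: it should read top = -315.

step 5, top = -315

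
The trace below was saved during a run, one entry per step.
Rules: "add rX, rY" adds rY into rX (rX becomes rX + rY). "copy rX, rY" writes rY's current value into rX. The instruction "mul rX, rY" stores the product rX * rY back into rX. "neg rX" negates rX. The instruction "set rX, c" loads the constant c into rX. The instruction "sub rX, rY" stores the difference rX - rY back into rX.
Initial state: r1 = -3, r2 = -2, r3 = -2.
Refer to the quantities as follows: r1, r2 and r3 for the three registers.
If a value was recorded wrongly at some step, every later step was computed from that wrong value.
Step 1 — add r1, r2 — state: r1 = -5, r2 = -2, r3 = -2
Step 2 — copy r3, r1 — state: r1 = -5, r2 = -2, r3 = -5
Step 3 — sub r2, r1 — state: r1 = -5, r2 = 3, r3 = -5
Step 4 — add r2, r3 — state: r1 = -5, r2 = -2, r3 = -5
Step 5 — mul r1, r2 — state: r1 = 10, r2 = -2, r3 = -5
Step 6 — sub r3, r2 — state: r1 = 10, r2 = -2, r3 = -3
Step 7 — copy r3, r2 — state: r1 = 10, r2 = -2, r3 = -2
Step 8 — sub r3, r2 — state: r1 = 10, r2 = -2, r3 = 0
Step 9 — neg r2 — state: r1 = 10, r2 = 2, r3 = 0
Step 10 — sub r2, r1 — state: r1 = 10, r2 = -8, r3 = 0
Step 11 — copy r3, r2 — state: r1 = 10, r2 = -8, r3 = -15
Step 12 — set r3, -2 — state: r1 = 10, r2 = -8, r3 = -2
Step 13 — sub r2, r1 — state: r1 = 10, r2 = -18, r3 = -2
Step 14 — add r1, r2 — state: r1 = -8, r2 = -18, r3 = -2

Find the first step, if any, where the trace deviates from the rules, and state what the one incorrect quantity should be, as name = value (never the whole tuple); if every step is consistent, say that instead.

Step 1: r1 = -3 + -2 = -5 — no discrepancy.
Step 2: r3 = -5 — no discrepancy.
Step 3: r2 = -2 - -5 = 3 — no discrepancy.
Step 4: r2 = 3 + -5 = -2 — confirmed correct.
Step 5: r1 = -5 * -2 = 10 — in agreement.
Step 6: r3 = -5 - -2 = -3 — exactly as logged.
Step 7: r3 = -2 — in agreement.
Step 8: r3 = -2 - -2 = 0 — no discrepancy.
Step 9: r2 = -(-2) = 2 — confirmed correct.
Step 10: r2 = 2 - 10 = -8 — in agreement.
Step 11: r3 = -8 — this is not what the trace shows.
Conclusion: step 11 carries the first error; the entry should be r3 = -8.

step 11, r3 = -8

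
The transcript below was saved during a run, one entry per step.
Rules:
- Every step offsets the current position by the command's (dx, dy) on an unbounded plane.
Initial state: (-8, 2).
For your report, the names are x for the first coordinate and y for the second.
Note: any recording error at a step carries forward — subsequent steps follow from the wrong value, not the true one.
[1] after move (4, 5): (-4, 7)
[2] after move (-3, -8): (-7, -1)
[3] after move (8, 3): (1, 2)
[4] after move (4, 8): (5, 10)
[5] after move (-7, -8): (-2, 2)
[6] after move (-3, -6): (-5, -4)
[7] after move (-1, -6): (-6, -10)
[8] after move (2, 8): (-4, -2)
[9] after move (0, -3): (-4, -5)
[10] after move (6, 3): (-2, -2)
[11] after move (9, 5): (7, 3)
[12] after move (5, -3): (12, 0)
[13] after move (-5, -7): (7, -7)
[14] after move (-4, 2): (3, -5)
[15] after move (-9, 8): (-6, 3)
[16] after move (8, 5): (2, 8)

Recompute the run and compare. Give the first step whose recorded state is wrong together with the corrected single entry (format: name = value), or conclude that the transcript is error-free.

step 10, x = 2

Recomputing the run from the initial state:
step 1: x = -4, y = 7
step 2: x = -7, y = -1
step 3: x = 1, y = 2
step 4: x = 5, y = 10
step 5: x = -2, y = 2
step 6: x = -5, y = -4
step 7: x = -6, y = -10
step 8: x = -4, y = -2
step 9: x = -4, y = -5
step 10: x = 2, y = -2
step 11: x = 11, y = 3
step 12: x = 16, y = 0
step 13: x = 11, y = -7
step 14: x = 7, y = -5
step 15: x = -2, y = 3
step 16: x = 6, y = 8
The first disagreement with the transcript is at step 10, where the value should be x = 2.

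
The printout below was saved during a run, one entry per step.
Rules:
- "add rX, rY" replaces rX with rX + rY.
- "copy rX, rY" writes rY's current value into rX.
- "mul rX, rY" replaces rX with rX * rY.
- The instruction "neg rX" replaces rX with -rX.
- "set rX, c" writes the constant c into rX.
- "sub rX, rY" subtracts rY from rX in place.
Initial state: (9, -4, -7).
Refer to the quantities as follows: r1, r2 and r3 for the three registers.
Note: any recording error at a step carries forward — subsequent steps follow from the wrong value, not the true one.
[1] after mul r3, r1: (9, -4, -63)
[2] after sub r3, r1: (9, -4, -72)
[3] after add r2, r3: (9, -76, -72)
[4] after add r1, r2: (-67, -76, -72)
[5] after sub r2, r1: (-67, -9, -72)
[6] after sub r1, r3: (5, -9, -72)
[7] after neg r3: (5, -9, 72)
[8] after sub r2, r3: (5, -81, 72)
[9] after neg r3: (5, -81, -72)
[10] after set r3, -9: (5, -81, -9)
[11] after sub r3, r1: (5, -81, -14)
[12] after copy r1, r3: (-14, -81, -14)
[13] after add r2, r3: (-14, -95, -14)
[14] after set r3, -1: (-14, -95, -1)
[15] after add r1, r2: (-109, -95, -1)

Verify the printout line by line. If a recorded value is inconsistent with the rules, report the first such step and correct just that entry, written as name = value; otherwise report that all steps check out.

no error

Recomputing the run from the initial state:
step 1: r1 = 9, r2 = -4, r3 = -63
step 2: r1 = 9, r2 = -4, r3 = -72
step 3: r1 = 9, r2 = -76, r3 = -72
step 4: r1 = -67, r2 = -76, r3 = -72
step 5: r1 = -67, r2 = -9, r3 = -72
step 6: r1 = 5, r2 = -9, r3 = -72
step 7: r1 = 5, r2 = -9, r3 = 72
step 8: r1 = 5, r2 = -81, r3 = 72
step 9: r1 = 5, r2 = -81, r3 = -72
step 10: r1 = 5, r2 = -81, r3 = -9
step 11: r1 = 5, r2 = -81, r3 = -14
step 12: r1 = -14, r2 = -81, r3 = -14
step 13: r1 = -14, r2 = -95, r3 = -14
step 14: r1 = -14, r2 = -95, r3 = -1
step 15: r1 = -109, r2 = -95, r3 = -1
This matches the printout at every step.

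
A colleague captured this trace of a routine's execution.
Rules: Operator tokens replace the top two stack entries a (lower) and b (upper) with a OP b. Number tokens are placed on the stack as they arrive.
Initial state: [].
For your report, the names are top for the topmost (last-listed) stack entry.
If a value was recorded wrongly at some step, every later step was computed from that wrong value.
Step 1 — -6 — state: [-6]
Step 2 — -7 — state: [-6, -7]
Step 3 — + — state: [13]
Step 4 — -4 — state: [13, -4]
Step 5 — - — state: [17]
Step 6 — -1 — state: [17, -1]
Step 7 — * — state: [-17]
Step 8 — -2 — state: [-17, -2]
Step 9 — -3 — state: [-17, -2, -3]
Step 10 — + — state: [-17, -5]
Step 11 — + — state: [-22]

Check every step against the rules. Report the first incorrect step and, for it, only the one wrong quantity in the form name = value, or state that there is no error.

step 3, top = -13

1. push -6: top = -6 (no discrepancy)
2. push -7: top = -7 (consistent with the trace)
3. -6 + -7 = -13 (the trace has a different value)
Conclusion: step 3 carries the first error; the entry should be top = -13.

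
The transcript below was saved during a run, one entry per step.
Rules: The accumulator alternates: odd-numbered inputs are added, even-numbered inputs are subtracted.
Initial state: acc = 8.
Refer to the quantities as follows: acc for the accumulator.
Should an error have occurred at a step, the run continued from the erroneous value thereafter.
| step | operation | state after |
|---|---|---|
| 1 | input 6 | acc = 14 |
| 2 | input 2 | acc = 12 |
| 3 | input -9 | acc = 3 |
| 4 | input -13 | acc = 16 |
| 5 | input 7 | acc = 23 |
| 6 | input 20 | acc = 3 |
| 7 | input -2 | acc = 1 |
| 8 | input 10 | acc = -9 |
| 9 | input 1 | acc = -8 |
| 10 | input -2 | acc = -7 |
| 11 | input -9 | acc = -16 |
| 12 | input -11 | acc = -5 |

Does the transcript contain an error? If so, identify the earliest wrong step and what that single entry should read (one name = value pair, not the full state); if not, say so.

step 1: acc = 8 + 6 = 14 -> no discrepancy
step 2: acc = 14 - 2 = 12 -> same as recorded
step 3: acc = 12 + -9 = 3 -> verified
step 4: acc = 3 - -13 = 16 -> consistent with the transcript
step 5: acc = 16 + 7 = 23 -> in agreement
step 6: acc = 23 - 20 = 3 -> in agreement
step 7: acc = 3 + -2 = 1 -> consistent with the transcript
step 8: acc = 1 - 10 = -9 -> verified
step 9: acc = -9 + 1 = -8 -> confirmed correct
step 10: acc = -8 - -2 = -6 -> this is not what the transcript shows
Conclusion: step 10 carries the first error; the entry should be acc = -6.

step 10, acc = -6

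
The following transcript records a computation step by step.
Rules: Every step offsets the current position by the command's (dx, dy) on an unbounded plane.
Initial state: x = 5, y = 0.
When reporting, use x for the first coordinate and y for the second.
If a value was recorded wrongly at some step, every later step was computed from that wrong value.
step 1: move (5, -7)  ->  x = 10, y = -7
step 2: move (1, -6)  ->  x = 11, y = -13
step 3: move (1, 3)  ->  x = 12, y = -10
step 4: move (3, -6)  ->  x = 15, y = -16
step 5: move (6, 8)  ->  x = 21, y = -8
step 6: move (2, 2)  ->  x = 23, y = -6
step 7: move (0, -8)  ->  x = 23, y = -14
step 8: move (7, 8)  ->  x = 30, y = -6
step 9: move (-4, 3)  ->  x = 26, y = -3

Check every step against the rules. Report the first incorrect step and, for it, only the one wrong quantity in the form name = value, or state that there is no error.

Recomputing the run from the initial state:
step 1: x = 10, y = -7
step 2: x = 11, y = -13
step 3: x = 12, y = -10
step 4: x = 15, y = -16
step 5: x = 21, y = -8
step 6: x = 23, y = -6
step 7: x = 23, y = -14
step 8: x = 30, y = -6
step 9: x = 26, y = -3
This matches the transcript at every step.

no error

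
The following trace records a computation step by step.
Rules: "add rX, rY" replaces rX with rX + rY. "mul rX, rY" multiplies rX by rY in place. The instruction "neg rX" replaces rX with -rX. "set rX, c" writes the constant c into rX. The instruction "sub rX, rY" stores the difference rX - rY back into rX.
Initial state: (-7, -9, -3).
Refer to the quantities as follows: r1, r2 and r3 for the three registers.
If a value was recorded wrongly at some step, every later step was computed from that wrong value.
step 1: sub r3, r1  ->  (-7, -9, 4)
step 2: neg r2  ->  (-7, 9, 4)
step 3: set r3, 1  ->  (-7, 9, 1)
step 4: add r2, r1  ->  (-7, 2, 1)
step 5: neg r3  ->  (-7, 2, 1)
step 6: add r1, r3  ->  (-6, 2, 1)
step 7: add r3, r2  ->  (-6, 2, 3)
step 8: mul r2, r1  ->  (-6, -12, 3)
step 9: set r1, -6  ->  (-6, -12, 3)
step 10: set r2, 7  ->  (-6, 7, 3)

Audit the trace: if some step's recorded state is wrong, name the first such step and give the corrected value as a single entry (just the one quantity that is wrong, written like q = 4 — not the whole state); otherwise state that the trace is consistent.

step 5, r3 = -1

Step 1: r3 = -3 - -7 = 4 — agrees with the trace.
Step 2: r2 = -(-9) = 9 — verified.
Step 3: r3 = 1 — consistent with the trace.
Step 4: r2 = 9 + -7 = 2 — consistent with the trace.
Step 5: r3 = -(1) = -1 — the recorded entry deviates here.
The earliest wrong entry is at step 5: it should read r3 = -1.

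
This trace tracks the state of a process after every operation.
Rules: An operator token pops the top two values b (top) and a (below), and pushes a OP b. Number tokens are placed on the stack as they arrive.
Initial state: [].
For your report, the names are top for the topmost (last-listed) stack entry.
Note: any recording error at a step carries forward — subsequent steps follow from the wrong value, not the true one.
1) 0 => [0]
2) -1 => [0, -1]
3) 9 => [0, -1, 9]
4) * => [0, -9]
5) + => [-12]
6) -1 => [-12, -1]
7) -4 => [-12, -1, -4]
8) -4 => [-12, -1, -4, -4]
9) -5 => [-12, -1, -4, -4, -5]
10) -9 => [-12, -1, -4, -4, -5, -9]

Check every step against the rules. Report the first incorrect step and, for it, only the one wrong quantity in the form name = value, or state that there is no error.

Recomputing the run from the initial state:
step 1: [0]
step 2: [0, -1]
step 3: [0, -1, 9]
step 4: [0, -9]
step 5: [-9]
step 6: [-9, -1]
step 7: [-9, -1, -4]
step 8: [-9, -1, -4, -4]
step 9: [-9, -1, -4, -4, -5]
step 10: [-9, -1, -4, -4, -5, -9]
The first disagreement with the trace is at step 5, where the value should be top = -9.

step 5, top = -9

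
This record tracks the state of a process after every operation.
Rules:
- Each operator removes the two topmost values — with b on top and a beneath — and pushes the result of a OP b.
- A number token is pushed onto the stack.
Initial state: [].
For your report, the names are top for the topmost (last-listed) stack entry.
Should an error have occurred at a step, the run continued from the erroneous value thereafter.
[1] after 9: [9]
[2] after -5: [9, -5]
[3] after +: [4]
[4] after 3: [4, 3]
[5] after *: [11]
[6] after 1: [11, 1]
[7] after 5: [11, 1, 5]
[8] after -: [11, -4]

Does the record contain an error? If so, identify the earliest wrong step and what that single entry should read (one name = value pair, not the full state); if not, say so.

step 5, top = 12

Step 1: push 9: top = 9 — matches.
Step 2: push -5: top = -5 — no discrepancy.
Step 3: 9 + -5 = 4 — confirmed correct.
Step 4: push 3: top = 3 — consistent with the record.
Step 5: 4 * 3 = 12 — a discrepancy with the record.
Conclusion: step 5 carries the first error; the entry should be top = 12.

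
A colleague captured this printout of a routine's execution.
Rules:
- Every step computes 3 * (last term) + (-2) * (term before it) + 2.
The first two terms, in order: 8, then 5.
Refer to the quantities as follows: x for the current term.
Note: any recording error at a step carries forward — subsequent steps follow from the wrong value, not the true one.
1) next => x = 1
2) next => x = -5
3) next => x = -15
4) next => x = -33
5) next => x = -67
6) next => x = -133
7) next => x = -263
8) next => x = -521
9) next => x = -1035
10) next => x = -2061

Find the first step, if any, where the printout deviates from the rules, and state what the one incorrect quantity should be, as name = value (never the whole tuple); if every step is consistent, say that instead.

1. x = 3*(5) + (-2)*(8) + (2) = 1 (consistent with the printout)
2. x = 3*(1) + (-2)*(5) + (2) = -5 (in agreement)
3. x = 3*(-5) + (-2)*(1) + (2) = -15 (same as recorded)
4. x = 3*(-15) + (-2)*(-5) + (2) = -33 (no discrepancy)
5. x = 3*(-33) + (-2)*(-15) + (2) = -67 (same as recorded)
6. x = 3*(-67) + (-2)*(-33) + (2) = -133 (in agreement)
7. x = 3*(-133) + (-2)*(-67) + (2) = -263 (in agreement)
8. x = 3*(-263) + (-2)*(-133) + (2) = -521 (no discrepancy)
9. x = 3*(-521) + (-2)*(-263) + (2) = -1035 (checks out)
10. x = 3*(-1035) + (-2)*(-521) + (2) = -2061 (matches)
All entries verified; no error found.

no error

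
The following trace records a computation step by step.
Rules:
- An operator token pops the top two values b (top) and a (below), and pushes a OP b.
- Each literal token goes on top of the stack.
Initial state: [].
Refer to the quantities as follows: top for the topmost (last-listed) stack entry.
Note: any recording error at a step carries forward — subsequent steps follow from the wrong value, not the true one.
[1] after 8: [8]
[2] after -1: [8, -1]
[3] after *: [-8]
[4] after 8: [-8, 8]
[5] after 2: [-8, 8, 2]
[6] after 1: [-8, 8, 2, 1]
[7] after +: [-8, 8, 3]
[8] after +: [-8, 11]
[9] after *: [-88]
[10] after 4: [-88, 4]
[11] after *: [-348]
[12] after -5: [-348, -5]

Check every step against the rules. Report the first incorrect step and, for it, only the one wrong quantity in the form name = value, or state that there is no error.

step 11, top = -352

Recomputing the run from the initial state:
step 1: [8]
step 2: [8, -1]
step 3: [-8]
step 4: [-8, 8]
step 5: [-8, 8, 2]
step 6: [-8, 8, 2, 1]
step 7: [-8, 8, 3]
step 8: [-8, 11]
step 9: [-88]
step 10: [-88, 4]
step 11: [-352]
step 12: [-352, -5]
The first disagreement with the trace is at step 11, where the value should be top = -352.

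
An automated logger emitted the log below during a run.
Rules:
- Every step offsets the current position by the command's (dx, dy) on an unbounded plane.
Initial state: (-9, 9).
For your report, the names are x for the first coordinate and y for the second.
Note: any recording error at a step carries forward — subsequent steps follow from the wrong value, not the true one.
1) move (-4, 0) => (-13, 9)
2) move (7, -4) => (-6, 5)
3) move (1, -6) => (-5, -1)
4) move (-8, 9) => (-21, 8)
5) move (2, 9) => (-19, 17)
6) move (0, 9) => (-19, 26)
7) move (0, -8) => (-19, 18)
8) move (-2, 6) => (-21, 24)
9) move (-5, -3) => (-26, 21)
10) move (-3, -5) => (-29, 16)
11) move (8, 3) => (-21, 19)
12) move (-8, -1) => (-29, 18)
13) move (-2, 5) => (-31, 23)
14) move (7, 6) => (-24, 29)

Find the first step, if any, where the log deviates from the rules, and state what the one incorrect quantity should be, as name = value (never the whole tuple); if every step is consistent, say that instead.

step 4, x = -13

Recomputing the run from the initial state:
step 1: x = -13, y = 9
step 2: x = -6, y = 5
step 3: x = -5, y = -1
step 4: x = -13, y = 8
step 5: x = -11, y = 17
step 6: x = -11, y = 26
step 7: x = -11, y = 18
step 8: x = -13, y = 24
step 9: x = -18, y = 21
step 10: x = -21, y = 16
step 11: x = -13, y = 19
step 12: x = -21, y = 18
step 13: x = -23, y = 23
step 14: x = -16, y = 29
The first disagreement with the log is at step 4, where the value should be x = -13.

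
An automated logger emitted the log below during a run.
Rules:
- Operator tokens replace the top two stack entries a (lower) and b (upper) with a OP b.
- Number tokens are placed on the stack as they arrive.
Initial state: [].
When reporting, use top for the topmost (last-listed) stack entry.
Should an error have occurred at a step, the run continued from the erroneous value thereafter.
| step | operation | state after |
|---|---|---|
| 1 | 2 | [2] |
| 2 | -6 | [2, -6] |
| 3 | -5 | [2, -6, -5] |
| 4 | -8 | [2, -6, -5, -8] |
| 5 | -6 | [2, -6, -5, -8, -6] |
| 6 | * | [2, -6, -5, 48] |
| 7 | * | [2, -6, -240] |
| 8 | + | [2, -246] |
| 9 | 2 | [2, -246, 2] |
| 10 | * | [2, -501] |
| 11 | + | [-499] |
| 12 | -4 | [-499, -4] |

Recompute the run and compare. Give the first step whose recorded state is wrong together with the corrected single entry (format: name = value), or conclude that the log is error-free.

Recomputing the run from the initial state:
step 1: [2]
step 2: [2, -6]
step 3: [2, -6, -5]
step 4: [2, -6, -5, -8]
step 5: [2, -6, -5, -8, -6]
step 6: [2, -6, -5, 48]
step 7: [2, -6, -240]
step 8: [2, -246]
step 9: [2, -246, 2]
step 10: [2, -492]
step 11: [-490]
step 12: [-490, -4]
The first disagreement with the log is at step 10, where the value should be top = -492.

step 10, top = -492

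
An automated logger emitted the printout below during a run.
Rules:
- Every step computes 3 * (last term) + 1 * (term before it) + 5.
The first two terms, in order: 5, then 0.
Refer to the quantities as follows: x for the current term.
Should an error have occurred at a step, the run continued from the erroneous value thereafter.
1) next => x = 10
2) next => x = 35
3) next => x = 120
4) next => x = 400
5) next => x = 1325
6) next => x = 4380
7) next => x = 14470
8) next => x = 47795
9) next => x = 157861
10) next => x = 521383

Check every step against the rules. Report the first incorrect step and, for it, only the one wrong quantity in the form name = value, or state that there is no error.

step 1: x = 3*(0) + (1)*(5) + (5) = 10 -> in agreement
step 2: x = 3*(10) + (1)*(0) + (5) = 35 -> same as recorded
step 3: x = 3*(35) + (1)*(10) + (5) = 120 -> in agreement
step 4: x = 3*(120) + (1)*(35) + (5) = 400 -> checks out
step 5: x = 3*(400) + (1)*(120) + (5) = 1325 -> confirmed correct
step 6: x = 3*(1325) + (1)*(400) + (5) = 4380 -> confirmed correct
step 7: x = 3*(4380) + (1)*(1325) + (5) = 14470 -> in agreement
step 8: x = 3*(14470) + (1)*(4380) + (5) = 47795 -> consistent with the printout
step 9: x = 3*(47795) + (1)*(14470) + (5) = 157860 -> a discrepancy with the printout
First deviation found at step 9; the corrected entry is x = 157860.

step 9, x = 157860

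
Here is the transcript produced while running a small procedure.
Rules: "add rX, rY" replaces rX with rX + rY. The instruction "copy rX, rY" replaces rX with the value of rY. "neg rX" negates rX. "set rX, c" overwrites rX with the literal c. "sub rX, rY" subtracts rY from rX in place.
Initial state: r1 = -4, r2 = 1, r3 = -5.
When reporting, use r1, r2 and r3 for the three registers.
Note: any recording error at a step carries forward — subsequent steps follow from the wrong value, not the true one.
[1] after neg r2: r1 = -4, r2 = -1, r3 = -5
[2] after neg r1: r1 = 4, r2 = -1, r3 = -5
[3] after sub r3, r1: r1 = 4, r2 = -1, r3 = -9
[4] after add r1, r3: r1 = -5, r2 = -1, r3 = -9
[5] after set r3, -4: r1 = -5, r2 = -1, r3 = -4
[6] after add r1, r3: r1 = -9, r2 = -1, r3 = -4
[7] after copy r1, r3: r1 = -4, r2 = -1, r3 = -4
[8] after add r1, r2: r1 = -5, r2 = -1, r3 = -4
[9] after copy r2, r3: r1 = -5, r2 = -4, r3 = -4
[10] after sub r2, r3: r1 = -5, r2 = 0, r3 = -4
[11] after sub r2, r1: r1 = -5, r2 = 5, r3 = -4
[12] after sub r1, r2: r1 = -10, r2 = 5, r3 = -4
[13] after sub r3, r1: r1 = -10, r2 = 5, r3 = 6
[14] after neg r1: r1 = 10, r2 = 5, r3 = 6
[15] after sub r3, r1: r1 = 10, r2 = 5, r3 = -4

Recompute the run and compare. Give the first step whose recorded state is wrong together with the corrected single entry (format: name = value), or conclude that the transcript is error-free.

Recomputing the run from the initial state:
step 1: r1 = -4, r2 = -1, r3 = -5
step 2: r1 = 4, r2 = -1, r3 = -5
step 3: r1 = 4, r2 = -1, r3 = -9
step 4: r1 = -5, r2 = -1, r3 = -9
step 5: r1 = -5, r2 = -1, r3 = -4
step 6: r1 = -9, r2 = -1, r3 = -4
step 7: r1 = -4, r2 = -1, r3 = -4
step 8: r1 = -5, r2 = -1, r3 = -4
step 9: r1 = -5, r2 = -4, r3 = -4
step 10: r1 = -5, r2 = 0, r3 = -4
step 11: r1 = -5, r2 = 5, r3 = -4
step 12: r1 = -10, r2 = 5, r3 = -4
step 13: r1 = -10, r2 = 5, r3 = 6
step 14: r1 = 10, r2 = 5, r3 = 6
step 15: r1 = 10, r2 = 5, r3 = -4
This matches the transcript at every step.

no error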